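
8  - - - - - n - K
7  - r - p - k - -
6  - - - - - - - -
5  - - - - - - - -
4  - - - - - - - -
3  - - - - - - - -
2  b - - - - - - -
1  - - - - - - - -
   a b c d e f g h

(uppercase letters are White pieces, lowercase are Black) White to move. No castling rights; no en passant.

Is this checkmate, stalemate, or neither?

White to move; white king on h8.
In check: no.
King squares — g7: attacked by Kf7; h7: attacked by Nf8; g8: attacked by Kf7.
Legal moves for White: none.
Not in check and no legal moves → stalemate.

stalemate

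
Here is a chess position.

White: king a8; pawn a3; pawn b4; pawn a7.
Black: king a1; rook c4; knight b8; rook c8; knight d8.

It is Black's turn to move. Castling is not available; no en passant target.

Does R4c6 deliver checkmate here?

no

After R4c6: white king on a8; in check: no.
White is not in check, so this cannot be checkmate.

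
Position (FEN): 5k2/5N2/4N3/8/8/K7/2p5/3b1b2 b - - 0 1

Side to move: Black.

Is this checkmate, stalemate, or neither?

Black to move; black king on f8.
In check: yes, from the white knight on e6.
King squares — e7: available; f7: available; g7: attacked by Ne6; e8: available; g8: available.
Legal moves for Black: Kg8, Ke8, Kxf7, Ke7.
Black is in check but has 4 legal moves → neither.

neither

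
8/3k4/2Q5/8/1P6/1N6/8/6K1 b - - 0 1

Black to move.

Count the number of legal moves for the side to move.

3

Black to move; king on d7.
In check: yes, from the white queen on c6.
Legal moves: Kd8, Ke7, Kxc6.
Count: 3.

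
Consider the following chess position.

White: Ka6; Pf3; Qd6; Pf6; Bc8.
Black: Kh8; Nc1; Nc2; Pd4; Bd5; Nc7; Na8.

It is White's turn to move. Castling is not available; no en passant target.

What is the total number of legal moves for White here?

3

White to move; king on a6.
In check: yes, from the black knight on c7.
Legal moves: Ka7, Ka5, Qxc7.
Count: 3.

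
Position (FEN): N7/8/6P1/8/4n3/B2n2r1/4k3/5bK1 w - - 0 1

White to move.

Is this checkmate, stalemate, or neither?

White to move; white king on g1.
In check: yes, from the black rook on g3.
King squares — f1: attacked by Ke2; h1: available; f2: attacked by Ke2; g2: attacked by Bf1; h2: available.
Legal moves for White: Kh2, Kh1.
White is in check but has 2 legal moves → neither.

neither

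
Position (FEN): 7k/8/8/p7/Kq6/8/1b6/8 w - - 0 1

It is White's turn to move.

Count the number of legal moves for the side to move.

0

White to move; king on a4.
In check: yes, from the black queen on b4.
Legal moves: none.
Count: 0.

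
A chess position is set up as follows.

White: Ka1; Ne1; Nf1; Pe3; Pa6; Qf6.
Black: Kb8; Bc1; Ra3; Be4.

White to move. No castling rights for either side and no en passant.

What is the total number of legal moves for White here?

White to move; king on a1.
In check: yes, from the black rook on a3.
Legal moves: none.
Count: 0.

0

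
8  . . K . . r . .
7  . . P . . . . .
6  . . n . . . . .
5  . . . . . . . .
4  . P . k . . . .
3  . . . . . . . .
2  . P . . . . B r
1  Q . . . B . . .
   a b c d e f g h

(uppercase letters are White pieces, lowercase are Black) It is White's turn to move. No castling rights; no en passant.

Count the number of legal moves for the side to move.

White to move; king on c8.
In check: yes, from the black rook on f8.
Legal moves: Kd7, Kb7.
Count: 2.

2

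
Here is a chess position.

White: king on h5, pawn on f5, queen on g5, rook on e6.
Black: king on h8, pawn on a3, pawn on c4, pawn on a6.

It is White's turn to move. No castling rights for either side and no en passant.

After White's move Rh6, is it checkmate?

yes

After Rh6: black king on h8; in check: yes, from the white rook on h6.
King squares — g7: attacked by Qg5; h7: attacked by Rh6; g8: attacked by Qg5.
Black has no legal moves → checkmate.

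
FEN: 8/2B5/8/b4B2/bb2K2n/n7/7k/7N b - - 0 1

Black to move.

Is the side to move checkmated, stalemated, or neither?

neither

Black to move; black king on h2.
In check: yes, from the white bishop on c7.
King squares — g1: available; h1: available; g2: available; g3: attacked by Nh1; h3: attacked by Bf5.
Legal moves for Black: Kg2, Kxh1, Kg1, Bxc7, Bd6.
Black is in check but has 5 legal moves → neither.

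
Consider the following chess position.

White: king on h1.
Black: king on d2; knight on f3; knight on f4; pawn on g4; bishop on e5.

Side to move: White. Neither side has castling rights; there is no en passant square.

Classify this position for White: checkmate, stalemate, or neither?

stalemate

White to move; white king on h1.
In check: no.
King squares — g1: attacked by Nf3; g2: attacked by Nf4; h2: attacked by Nf3.
Legal moves for White: none.
Not in check and no legal moves → stalemate.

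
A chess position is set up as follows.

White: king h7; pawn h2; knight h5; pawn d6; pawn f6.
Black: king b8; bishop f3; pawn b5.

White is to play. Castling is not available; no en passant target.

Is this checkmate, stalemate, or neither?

White to move; white king on h7.
In check: no.
Legal moves for White: Kh8, Kg8, Kg7, Kh6, Kg6, Ng7, Nf4, Ng3, f7, d7, h3, h4.
White has 12 legal moves and is not in check → neither.

neither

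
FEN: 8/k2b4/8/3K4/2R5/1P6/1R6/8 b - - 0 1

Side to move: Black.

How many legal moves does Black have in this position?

14

Black to move; king on a7.
In check: no.
Legal moves: Be8, Bc8, Be6+, Bc6+, Bf5, Bb5, Bg4, Ba4, Bh3, Kb8, Ka8, Kb7, Kb6, Ka6.
Count: 14.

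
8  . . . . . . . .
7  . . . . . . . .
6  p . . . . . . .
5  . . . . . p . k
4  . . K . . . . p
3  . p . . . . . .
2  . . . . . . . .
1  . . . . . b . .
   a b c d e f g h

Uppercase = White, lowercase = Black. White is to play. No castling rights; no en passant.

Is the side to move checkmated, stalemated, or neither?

neither

White to move; white king on c4.
In check: yes, from the black bishop on f1.
King squares — b3: available; c3: available; d3: attacked by Bf1; b4: available; d4: available; b5: attacked by Bf1; c5: available; d5: available.
Legal moves for White: Kd5, Kc5, Kd4, Kb4, Kc3, Kxb3.
White is in check but has 6 legal moves → neither.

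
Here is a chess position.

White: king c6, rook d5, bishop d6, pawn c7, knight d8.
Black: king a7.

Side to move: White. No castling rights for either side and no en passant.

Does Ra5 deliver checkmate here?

yes

After Ra5: black king on a7; in check: yes, from the white rook on a5.
King squares — a6: attacked by Ra5; b6: attacked by Kc6; b7: attacked by Kc6; a8: attacked by Ra5; b8: attacked by Pc7.
Black has no legal moves → checkmate.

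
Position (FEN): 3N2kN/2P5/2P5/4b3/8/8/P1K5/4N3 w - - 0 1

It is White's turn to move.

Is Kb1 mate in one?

no

After Kb1: black king on g8; in check: no.
Black is not in check, so this cannot be checkmate.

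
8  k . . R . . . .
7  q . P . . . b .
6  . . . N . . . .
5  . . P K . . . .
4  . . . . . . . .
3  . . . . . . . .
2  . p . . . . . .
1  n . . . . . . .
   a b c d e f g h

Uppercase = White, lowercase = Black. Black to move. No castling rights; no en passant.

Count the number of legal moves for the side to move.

Black to move; king on a8.
In check: yes, from the white rook on d8.
Legal moves: Qb8.
Count: 1.

1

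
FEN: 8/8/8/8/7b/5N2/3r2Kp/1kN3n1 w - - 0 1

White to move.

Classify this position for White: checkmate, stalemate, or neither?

neither

White to move; white king on g2.
In check: yes, from the black rook on d2.
Legal moves for White: Kh1, Kf1, Nxd2+, Ne2.
White is in check but has 4 legal moves → neither.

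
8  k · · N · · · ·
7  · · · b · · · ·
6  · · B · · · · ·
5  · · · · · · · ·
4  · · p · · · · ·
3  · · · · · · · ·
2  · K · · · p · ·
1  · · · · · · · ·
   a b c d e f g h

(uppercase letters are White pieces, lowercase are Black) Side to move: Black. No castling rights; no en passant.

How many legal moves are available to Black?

Black to move; king on a8.
In check: yes, from the white bishop on c6.
Legal moves: Kb8, Ka7, Bxc6.
Count: 3.

3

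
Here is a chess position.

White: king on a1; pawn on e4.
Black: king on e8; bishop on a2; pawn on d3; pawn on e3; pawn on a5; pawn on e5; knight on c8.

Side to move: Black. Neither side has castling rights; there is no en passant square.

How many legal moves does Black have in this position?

Black to move; king on e8.
In check: no.
Legal moves: Kf8, Kd8, Kf7, Ke7, Kd7, Ne7, Na7, Nd6, Nb6, Bg8, Bf7, Be6, Bd5, Bc4, Bb3, Bb1, a4, e2, d2.
Count: 19.

19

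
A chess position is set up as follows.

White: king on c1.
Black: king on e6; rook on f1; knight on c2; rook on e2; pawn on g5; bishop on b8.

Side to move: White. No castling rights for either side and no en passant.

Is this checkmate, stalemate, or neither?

White to move; white king on c1.
In check: yes, from the black rook on f1.
Legal moves for White: Kb2.
White is in check but has 1 legal move → neither.

neither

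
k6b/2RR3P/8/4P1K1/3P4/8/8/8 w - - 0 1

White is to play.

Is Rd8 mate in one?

yes

After Rd8: black king on a8; in check: yes, from the white rook on d8.
King squares — a7: attacked by Rc7; b7: attacked by Rc7; b8: attacked by Rd8.
Black has no legal moves → checkmate.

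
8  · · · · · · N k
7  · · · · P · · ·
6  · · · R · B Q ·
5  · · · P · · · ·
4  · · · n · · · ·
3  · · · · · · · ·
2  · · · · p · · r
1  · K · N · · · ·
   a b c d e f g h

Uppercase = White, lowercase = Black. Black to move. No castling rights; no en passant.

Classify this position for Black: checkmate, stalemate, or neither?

Black to move; black king on h8.
In check: yes, from the white bishop on f6.
King squares — g7: attacked by Bf6; h7: attacked by Qg6; g8: attacked by Qg6.
Legal moves for Black: none.
In check with no legal moves → checkmate.

checkmate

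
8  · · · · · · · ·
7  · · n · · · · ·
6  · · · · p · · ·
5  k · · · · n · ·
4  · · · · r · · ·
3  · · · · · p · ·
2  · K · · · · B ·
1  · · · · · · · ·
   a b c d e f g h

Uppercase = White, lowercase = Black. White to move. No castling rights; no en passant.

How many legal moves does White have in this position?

12

White to move; king on b2.
In check: no.
Legal moves: Bh3, Bxf3, Bh1, Bf1, Kc3, Kb3, Ka3, Kc2, Ka2, Kc1, Kb1, Ka1.
Count: 12.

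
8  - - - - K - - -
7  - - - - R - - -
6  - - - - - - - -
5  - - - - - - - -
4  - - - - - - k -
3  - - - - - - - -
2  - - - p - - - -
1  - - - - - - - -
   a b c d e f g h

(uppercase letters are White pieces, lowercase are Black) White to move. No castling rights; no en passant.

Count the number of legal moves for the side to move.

White to move; king on e8.
In check: no.
Legal moves: Kf8, Kd8, Kf7, Kd7, Rh7, Rg7+, Rf7, Rd7, Rc7, Rb7, Ra7, Re6, Re5, Re4+, Re3, Re2, Re1.
Count: 17.

17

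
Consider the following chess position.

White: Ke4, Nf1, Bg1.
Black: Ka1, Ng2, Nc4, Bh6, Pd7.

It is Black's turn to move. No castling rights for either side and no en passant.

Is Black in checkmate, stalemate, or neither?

neither

Black to move; black king on a1.
In check: no.
Legal moves for Black include: Bf8, Bg7, Bg5, Bf4, Be3, Bd2, Bc1, Nd6+, Nb6, Ne5, Na5, Nce3, Na3, Nd2+, Nb2, Nh4, Nf4, Nge3, ... (list truncated; more exist).
Black has legal moves and is not in check → neither.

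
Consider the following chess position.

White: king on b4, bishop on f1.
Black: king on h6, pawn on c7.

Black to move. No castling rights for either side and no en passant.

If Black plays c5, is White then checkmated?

After c5: white king on b4; in check: yes, from the black pawn on c5.
White has 8 legal replies: Kxc5, Kb5, Ka5, Kc4, Ka4, Kc3, Kb3, Ka3.
In check but a legal move exists → not checkmate.

no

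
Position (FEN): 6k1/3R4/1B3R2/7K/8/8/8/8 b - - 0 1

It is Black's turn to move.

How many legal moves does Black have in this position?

Black to move; king on g8.
In check: no.
Legal moves: Kh8.
Count: 1.

1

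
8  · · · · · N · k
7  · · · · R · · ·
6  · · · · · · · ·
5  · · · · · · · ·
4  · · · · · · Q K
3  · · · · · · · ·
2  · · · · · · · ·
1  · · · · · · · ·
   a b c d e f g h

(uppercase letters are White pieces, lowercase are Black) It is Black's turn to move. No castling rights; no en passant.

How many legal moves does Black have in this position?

Black to move; king on h8.
In check: no.
Legal moves: none.
Count: 0.

0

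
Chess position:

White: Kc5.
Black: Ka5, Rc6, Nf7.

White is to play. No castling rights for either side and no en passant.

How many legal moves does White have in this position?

White to move; king on c5.
In check: yes, from the black rook on c6.
Legal moves: Kxc6, Kd5, Kd4.
Count: 3.

3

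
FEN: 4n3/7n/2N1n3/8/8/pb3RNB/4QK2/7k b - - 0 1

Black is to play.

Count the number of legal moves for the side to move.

Black to move; king on h1.
In check: yes, from the white knight on g3.
Legal moves: Kh2.
Count: 1.

1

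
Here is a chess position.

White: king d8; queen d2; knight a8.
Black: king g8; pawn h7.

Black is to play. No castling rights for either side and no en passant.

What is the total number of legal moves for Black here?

6

Black to move; king on g8.
In check: no.
Legal moves: Kh8, Kf8, Kg7, Kf7, h6, h5.
Count: 6.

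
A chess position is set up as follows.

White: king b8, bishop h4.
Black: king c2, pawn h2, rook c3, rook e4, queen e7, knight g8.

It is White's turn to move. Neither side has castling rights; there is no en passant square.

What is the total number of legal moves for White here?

White to move; king on b8.
In check: no.
Legal moves: Ka8, Bxe7, Bf6, Bg5, Bg3, Bf2, Be1.
Count: 7.

7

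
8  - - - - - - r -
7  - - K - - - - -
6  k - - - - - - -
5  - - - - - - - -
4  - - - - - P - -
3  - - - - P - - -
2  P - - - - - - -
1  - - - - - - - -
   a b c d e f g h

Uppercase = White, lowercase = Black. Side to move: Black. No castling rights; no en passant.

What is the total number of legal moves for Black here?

17

Black to move; king on a6.
In check: no.
Legal moves: Rh8, Rf8, Re8, Rd8, Rc8+, Rb8, Ra8, Rg7+, Rg6, Rg5, Rg4, Rg3, Rg2, Rg1, Ka7, Kb5, Ka5.
Count: 17.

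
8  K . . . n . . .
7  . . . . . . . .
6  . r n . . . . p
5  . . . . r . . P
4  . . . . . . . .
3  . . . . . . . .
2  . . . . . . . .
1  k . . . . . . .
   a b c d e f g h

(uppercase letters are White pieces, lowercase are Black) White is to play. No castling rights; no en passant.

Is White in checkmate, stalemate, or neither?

stalemate

White to move; white king on a8.
In check: no.
King squares — a7: attacked by Nc6; b7: attacked by Rb6; b8: attacked by Rb6.
Legal moves for White: none.
Not in check and no legal moves → stalemate.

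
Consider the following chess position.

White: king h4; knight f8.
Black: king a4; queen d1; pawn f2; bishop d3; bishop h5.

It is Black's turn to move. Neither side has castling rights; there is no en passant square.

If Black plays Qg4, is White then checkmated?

yes

After Qg4: white king on h4; in check: yes, from the black queen on g4.
King squares — g3: attacked by Qg4; h3: attacked by Qg4; g4: attacked by Bh5; g5: attacked by Qg4; h5: attacked by Qg4.
White has no legal moves → checkmate.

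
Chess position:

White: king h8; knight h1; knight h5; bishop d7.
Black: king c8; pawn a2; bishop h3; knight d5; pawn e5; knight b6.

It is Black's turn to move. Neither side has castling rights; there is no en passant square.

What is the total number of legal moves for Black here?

Black to move; king on c8.
In check: yes, from the white bishop on d7.
Legal moves: Kd8, Kb8, Kxd7, Kc7, Kb7, Nxd7, Bxd7.
Count: 7.

7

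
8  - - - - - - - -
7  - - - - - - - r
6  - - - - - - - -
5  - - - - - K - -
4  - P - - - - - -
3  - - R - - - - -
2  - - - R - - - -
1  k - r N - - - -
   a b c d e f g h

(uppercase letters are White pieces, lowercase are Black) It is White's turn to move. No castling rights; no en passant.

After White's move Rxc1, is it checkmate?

After Rxc1: black king on a1; in check: yes, from the white rook on c1.
King squares — b1: attacked by Rc1; a2: attacked by Rd2; b2: attacked by Nd1.
Black has no legal moves → checkmate.

yes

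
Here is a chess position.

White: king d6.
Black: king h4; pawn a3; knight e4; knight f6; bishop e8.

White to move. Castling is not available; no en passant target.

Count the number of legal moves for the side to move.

White to move; king on d6.
In check: yes, from the black knight on e4.
Legal moves: Ke7, Kc7, Ke6, Ke5.
Count: 4.

4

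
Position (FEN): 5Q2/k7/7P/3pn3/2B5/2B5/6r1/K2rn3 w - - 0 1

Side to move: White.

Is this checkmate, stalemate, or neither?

checkmate

White to move; white king on a1.
In check: yes, from the black rook on d1.
King squares — b1: attacked by Rd1; a2: attacked by Rg2; b2: attacked by Rg2.
Legal moves for White: none.
In check with no legal moves → checkmate.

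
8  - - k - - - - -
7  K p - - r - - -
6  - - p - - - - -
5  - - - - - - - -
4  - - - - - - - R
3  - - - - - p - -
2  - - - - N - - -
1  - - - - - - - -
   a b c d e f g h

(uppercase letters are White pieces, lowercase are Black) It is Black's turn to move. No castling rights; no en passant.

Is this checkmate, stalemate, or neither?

Black to move; black king on c8.
In check: no.
Legal moves for Black include: Kd8, Kd7, Kc7, Re8, Rh7, Rg7, Rf7, Rd7, Rc7, Re6, Re5, Re4, Re3, Rxe2, fxe2, b6+, c5, f2, ... (list truncated; more exist).
Black has legal moves and is not in check → neither.

neither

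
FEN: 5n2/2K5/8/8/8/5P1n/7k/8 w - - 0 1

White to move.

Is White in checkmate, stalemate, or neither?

neither

White to move; white king on c7.
In check: no.
Legal moves for White: Kd8, Kc8, Kb8, Kb7, Kd6, Kc6, Kb6, f4.
White has 8 legal moves and is not in check → neither.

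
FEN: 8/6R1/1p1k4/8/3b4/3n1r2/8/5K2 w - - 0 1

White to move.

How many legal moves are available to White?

White to move; king on f1.
In check: yes, from the black rook on f3.
Legal moves: Kg2, Ke2.
Count: 2.

2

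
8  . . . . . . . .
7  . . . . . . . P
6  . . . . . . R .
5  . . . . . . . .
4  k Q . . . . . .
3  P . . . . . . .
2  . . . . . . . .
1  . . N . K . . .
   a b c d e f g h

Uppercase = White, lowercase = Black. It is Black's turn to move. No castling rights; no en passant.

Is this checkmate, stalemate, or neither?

checkmate

Black to move; black king on a4.
In check: yes, from the white queen on b4.
King squares — a3: attacked by Qb4; b3: attacked by Nc1; b4: attacked by Pa3; a5: attacked by Qb4; b5: attacked by Qb4.
Legal moves for Black: none.
In check with no legal moves → checkmate.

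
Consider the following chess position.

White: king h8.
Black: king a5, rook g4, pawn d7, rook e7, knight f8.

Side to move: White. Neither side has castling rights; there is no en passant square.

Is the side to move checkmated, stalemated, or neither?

stalemate

White to move; white king on h8.
In check: no.
King squares — g7: attacked by Rg4; h7: attacked by Re7; g8: attacked by Rg4.
Legal moves for White: none.
Not in check and no legal moves → stalemate.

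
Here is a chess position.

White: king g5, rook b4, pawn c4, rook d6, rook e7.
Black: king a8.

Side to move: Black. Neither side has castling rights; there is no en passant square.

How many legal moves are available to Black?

0

Black to move; king on a8.
In check: no.
Legal moves: none.
Count: 0.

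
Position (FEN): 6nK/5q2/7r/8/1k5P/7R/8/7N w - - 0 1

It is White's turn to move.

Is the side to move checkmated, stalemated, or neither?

checkmate

White to move; white king on h8.
In check: yes, from the black rook on h6.
King squares — g7: attacked by Qf7; h7: attacked by Rh6; g8: attacked by Qf7.
Legal moves for White: none.
In check with no legal moves → checkmate.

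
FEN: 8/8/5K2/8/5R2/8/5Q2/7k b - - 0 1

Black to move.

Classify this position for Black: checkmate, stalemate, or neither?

Black to move; black king on h1.
In check: no.
King squares — g1: attacked by Qf2; g2: attacked by Qf2; h2: attacked by Qf2.
Legal moves for Black: none.
Not in check and no legal moves → stalemate.

stalemate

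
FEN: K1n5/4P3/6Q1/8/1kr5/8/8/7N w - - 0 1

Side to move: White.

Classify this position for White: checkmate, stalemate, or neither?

neither

White to move; white king on a8.
In check: no.
Legal moves for White include: Kb8, Kb7, Qg8, Qe8, Qh7, Qg7, Qf7, Qh6, Qf6, Qe6, Qd6+, Qc6, Qb6+, Qa6, Qh5, Qg5, Qf5, Qg4, ... (list truncated; more exist).
White has legal moves and is not in check → neither.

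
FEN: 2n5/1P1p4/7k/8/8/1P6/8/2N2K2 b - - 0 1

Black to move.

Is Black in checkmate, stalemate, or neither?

Black to move; black king on h6.
In check: no.
Legal moves for Black: Ne7, Na7, Nd6, Nb6, Kh7, Kg7, Kg6, Kh5, Kg5, d6, d5.
Black has 11 legal moves and is not in check → neither.

neither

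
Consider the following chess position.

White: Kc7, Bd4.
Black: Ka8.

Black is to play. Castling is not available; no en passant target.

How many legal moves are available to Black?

Black to move; king on a8.
In check: no.
Legal moves: none.
Count: 0.

0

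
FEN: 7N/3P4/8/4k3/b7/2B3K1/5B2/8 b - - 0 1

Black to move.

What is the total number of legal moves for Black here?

Black to move; king on e5.
In check: yes, from the white bishop on c3.
Legal moves: Ke6, Kd6, Kf5, Kd5, Ke4.
Count: 5.

5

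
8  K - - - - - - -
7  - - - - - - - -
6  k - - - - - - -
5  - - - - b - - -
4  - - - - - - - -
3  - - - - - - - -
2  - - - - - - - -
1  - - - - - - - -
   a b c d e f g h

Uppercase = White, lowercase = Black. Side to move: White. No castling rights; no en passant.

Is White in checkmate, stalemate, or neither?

stalemate

White to move; white king on a8.
In check: no.
King squares — a7: attacked by Ka6; b7: attacked by Ka6; b8: attacked by Be5.
Legal moves for White: none.
Not in check and no legal moves → stalemate.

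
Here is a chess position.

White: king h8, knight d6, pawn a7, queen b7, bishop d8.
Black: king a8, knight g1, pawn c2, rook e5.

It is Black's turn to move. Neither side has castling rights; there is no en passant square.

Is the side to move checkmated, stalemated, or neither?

Black to move; black king on a8.
In check: yes, from the white queen on b7.
King squares — a7: attacked by Qb7; b7: attacked by Nd6; b8: attacked by Pa7.
Legal moves for Black: none.
In check with no legal moves → checkmate.

checkmate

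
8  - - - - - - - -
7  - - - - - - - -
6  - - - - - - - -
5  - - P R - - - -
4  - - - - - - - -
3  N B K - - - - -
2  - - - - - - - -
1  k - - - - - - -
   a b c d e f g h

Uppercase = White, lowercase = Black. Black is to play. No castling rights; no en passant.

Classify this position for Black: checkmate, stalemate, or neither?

stalemate

Black to move; black king on a1.
In check: no.
King squares — b1: attacked by Na3; a2: attacked by Bb3; b2: attacked by Kc3.
Legal moves for Black: none.
Not in check and no legal moves → stalemate.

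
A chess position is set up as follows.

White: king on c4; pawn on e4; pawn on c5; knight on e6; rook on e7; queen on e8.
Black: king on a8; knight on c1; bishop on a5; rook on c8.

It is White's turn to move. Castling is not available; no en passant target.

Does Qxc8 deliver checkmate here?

After Qxc8: black king on a8; in check: yes, from the white queen on c8.
King squares — a7: attacked by Re7; b7: attacked by Re7; b8: attacked by Qc8.
Black has no legal moves → checkmate.

yes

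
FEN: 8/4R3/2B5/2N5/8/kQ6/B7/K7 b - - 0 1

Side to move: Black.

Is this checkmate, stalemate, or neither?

checkmate

Black to move; black king on a3.
In check: yes, from the white queen on b3.
King squares — a2: attacked by Ka1; b2: attacked by Ka1; b3: attacked by Ba2; a4: attacked by Qb3; b4: attacked by Qb3.
Legal moves for Black: none.
In check with no legal moves → checkmate.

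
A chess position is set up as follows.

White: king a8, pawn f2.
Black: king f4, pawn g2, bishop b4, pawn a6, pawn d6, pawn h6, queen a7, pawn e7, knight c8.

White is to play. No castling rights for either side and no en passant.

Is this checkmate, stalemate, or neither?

White to move; white king on a8.
In check: yes, from the black queen on a7.
King squares — a7: attacked by Nc8; b7: attacked by Qa7; b8: attacked by Qa7.
Legal moves for White: none.
In check with no legal moves → checkmate.

checkmate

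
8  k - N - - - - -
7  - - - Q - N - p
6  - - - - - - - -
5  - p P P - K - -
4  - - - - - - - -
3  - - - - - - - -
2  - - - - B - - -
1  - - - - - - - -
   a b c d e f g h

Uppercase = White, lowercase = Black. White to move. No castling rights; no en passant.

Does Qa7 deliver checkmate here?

After Qa7: black king on a8; in check: yes, from the white queen on a7.
King squares — a7: attacked by Nc8; b7: attacked by Qa7; b8: attacked by Qa7.
Black has no legal moves → checkmate.

yes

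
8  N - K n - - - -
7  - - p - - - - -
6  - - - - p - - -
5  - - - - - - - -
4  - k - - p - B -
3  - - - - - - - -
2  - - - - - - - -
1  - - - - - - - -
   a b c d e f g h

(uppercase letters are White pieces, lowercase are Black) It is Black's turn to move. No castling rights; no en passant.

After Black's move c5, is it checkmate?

After c5: white king on c8; in check: no.
White is not in check, so this cannot be checkmate.

no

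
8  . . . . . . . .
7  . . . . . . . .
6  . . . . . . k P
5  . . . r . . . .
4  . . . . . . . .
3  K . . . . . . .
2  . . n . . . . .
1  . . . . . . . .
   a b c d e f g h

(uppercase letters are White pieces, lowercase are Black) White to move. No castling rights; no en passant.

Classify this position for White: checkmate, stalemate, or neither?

White to move; white king on a3.
In check: yes, from the black knight on c2.
Legal moves for White: Ka4, Kb3, Kb2, Ka2.
White is in check but has 4 legal moves → neither.

neither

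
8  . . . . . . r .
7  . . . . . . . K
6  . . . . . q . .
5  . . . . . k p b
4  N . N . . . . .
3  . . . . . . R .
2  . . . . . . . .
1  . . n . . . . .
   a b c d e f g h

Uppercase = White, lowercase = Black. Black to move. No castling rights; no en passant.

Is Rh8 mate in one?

After Rh8: white king on h7; in check: yes, from the black rook on h8.
King squares — g6: attacked by Kf5; h6: attacked by Qf6; g7: attacked by Qf6; g8: attacked by Rh8; h8: attacked by Qf6.
White has no legal moves → checkmate.

yes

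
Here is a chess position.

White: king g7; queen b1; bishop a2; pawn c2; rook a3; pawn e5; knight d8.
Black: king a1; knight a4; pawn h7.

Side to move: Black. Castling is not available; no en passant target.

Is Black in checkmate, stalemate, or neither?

Black to move; black king on a1.
In check: yes, from the white queen on b1.
King squares — b1: attacked by Ba2; a2: attacked by Qb1; b2: attacked by Qb1.
Legal moves for Black: none.
In check with no legal moves → checkmate.

checkmate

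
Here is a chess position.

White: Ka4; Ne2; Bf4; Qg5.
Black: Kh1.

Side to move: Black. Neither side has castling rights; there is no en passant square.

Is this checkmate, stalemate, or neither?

Black to move; black king on h1.
In check: no.
King squares — g1: attacked by Ne2; g2: attacked by Qg5; h2: attacked by Bf4.
Legal moves for Black: none.
Not in check and no legal moves → stalemate.

stalemate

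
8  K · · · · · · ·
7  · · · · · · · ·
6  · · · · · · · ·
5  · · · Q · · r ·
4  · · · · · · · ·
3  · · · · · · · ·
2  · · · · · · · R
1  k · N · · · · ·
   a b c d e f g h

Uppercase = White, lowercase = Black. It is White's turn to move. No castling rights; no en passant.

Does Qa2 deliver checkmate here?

After Qa2: black king on a1; in check: yes, from the white queen on a2.
King squares — b1: attacked by Qa2; a2: attacked by Nc1; b2: attacked by Qa2.
Black has no legal moves → checkmate.

yes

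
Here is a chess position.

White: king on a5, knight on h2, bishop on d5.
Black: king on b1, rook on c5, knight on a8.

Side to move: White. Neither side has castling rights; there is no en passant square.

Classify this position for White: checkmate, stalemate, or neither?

neither

White to move; white king on a5.
In check: yes, from the black rook on c5.
King squares — a4: available; b4: available; b5: attacked by Rc5; a6: available; b6: attacked by Na8.
Legal moves for White: Ka6, Kb4, Ka4.
White is in check but has 3 legal moves → neither.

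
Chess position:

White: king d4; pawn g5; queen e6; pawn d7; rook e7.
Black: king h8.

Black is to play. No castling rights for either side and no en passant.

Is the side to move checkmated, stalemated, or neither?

Black to move; black king on h8.
In check: no.
King squares — g7: attacked by Re7; h7: attacked by Re7; g8: attacked by Qe6.
Legal moves for Black: none.
Not in check and no legal moves → stalemate.

stalemate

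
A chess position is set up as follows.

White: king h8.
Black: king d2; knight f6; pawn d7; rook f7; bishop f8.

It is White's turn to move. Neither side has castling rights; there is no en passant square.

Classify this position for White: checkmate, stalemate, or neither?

stalemate

White to move; white king on h8.
In check: no.
King squares — g7: attacked by Rf7; h7: attacked by Nf6; g8: attacked by Nf6.
Legal moves for White: none.
Not in check and no legal moves → stalemate.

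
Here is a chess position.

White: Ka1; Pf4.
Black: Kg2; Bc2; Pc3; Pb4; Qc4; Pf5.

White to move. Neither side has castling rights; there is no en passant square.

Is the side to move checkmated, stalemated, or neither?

White to move; white king on a1.
In check: no.
King squares — b1: attacked by Bc2; a2: attacked by Qc4; b2: attacked by Pc3.
Legal moves for White: none.
Not in check and no legal moves → stalemate.

stalemate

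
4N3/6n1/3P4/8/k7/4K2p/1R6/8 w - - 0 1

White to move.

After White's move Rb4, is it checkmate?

After Rb4: black king on a4; in check: yes, from the white rook on b4.
Black has 3 legal replies: Ka5, Kxb4, Ka3.
In check but a legal move exists → not checkmate.

no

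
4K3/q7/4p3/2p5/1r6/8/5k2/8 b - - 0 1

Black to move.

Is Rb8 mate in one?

yes

After Rb8: white king on e8; in check: yes, from the black rook on b8.
King squares — d7: attacked by Qa7; e7: attacked by Qa7; f7: attacked by Qa7; d8: attacked by Rb8; f8: attacked by Rb8.
White has no legal moves → checkmate.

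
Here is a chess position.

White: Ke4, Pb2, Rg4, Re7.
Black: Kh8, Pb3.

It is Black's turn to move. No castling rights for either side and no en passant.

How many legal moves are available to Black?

Black to move; king on h8.
In check: no.
Legal moves: none.
Count: 0.

0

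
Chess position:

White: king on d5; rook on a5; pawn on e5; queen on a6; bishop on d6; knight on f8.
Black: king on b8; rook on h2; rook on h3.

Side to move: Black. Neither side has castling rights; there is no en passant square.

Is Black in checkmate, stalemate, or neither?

Black to move; black king on b8.
In check: yes, from the white bishop on d6.
King squares — a7: attacked by Qa6; b7: attacked by Qa6; c7: attacked by Bd6; a8: attacked by Qa6; c8: attacked by Qa6.
Legal moves for Black: none.
In check with no legal moves → checkmate.

checkmate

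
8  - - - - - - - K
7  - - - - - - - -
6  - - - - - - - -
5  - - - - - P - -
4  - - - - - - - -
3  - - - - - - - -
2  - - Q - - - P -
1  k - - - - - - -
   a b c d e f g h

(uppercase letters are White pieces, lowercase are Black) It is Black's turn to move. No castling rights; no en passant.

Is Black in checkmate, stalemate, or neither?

Black to move; black king on a1.
In check: no.
King squares — b1: attacked by Qc2; a2: attacked by Qc2; b2: attacked by Qc2.
Legal moves for Black: none.
Not in check and no legal moves → stalemate.

stalemate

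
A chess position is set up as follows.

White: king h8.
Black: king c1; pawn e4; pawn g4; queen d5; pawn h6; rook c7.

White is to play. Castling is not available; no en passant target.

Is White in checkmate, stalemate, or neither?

stalemate

White to move; white king on h8.
In check: no.
King squares — g7: attacked by Rc7; h7: attacked by Rc7; g8: attacked by Qd5.
Legal moves for White: none.
Not in check and no legal moves → stalemate.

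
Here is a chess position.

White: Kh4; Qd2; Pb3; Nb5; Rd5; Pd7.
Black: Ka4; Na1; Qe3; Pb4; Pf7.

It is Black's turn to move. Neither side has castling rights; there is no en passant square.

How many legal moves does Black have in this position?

4

Black to move; king on a4.
In check: yes, from the white pawn on b3.
Legal moves: Ka5, Kxb3, Qxb3, Nxb3.
Count: 4.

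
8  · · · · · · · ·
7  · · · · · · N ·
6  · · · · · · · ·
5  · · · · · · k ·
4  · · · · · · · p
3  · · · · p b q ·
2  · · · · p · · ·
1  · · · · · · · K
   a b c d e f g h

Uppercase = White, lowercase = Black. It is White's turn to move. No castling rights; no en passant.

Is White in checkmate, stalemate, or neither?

checkmate

White to move; white king on h1.
In check: yes, from the black bishop on f3.
King squares — g1: attacked by Qg3; g2: attacked by Bf3; h2: attacked by Qg3.
Legal moves for White: none.
In check with no legal moves → checkmate.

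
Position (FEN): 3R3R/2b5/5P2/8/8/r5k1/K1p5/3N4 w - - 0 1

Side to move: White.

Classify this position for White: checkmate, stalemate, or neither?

White to move; white king on a2.
In check: yes, from the black rook on a3.
King squares — a1: attacked by Ra3; b1: attacked by Pc2; b2: available; a3: available; b3: attacked by Ra3.
Legal moves for White: Kxa3, Kb2.
White is in check but has 2 legal moves → neither.

neither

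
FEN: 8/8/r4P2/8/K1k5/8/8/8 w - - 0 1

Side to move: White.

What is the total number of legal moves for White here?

White to move; king on a4.
In check: yes, from the black rook on a6.
Legal moves: none.
Count: 0.

0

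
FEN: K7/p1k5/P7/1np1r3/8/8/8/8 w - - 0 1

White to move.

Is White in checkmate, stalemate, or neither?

White to move; white king on a8.
In check: no.
King squares — a7: attacked by Nb5; b7: attacked by Kc7; b8: attacked by Kc7.
Legal moves for White: none.
Not in check and no legal moves → stalemate.

stalemate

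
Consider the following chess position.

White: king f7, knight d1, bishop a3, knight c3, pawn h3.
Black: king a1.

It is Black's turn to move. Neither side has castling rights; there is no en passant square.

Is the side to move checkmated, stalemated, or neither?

Black to move; black king on a1.
In check: no.
King squares — b1: attacked by Nc3; a2: attacked by Nc3; b2: attacked by Nd1.
Legal moves for Black: none.
Not in check and no legal moves → stalemate.

stalemate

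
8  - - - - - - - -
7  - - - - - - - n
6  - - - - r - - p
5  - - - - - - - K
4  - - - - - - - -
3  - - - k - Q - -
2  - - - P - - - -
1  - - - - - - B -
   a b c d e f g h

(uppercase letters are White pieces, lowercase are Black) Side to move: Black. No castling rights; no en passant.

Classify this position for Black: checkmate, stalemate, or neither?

neither

Black to move; black king on d3.
In check: yes, from the white queen on f3.
Legal moves for Black: Kc4, Kxd2, Kc2, Re3.
Black is in check but has 4 legal moves → neither.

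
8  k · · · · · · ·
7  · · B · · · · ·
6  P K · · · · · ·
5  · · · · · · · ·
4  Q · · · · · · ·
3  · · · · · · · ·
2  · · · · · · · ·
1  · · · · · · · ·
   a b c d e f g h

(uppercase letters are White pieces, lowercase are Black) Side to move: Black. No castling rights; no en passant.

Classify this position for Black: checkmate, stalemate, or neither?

Black to move; black king on a8.
In check: no.
King squares — a7: attacked by Kb6; b7: attacked by Pa6; b8: attacked by Bc7.
Legal moves for Black: none.
Not in check and no legal moves → stalemate.

stalemate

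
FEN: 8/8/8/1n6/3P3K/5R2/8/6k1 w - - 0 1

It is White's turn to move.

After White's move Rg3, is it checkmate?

no

After Rg3: black king on g1; in check: yes, from the white rook on g3.
Black has 4 legal replies: Kh2, Kf2, Kh1, Kf1.
In check but a legal move exists → not checkmate.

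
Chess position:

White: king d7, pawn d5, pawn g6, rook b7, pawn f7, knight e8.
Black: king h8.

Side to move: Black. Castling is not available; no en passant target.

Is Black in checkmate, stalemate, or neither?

stalemate

Black to move; black king on h8.
In check: no.
King squares — g7: attacked by Ne8; h7: attacked by Pg6; g8: attacked by Pf7.
Legal moves for Black: none.
Not in check and no legal moves → stalemate.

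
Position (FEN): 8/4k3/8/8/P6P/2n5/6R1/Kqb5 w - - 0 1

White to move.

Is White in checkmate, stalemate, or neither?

White to move; white king on a1.
In check: yes, from the black queen on b1.
King squares — b1: attacked by Nc3; a2: attacked by Qb1; b2: attacked by Qb1.
Legal moves for White: none.
In check with no legal moves → checkmate.

checkmate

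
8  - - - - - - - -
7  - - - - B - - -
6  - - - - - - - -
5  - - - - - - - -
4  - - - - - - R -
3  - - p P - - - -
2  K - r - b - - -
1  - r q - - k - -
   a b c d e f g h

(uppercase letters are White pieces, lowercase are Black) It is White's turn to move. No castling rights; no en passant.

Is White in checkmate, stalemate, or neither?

White to move; white king on a2.
In check: yes, from the black rook on c2.
King squares — a1: attacked by Rb1; b1: attacked by Qc1; b2: attacked by Rb1; a3: attacked by Qc1; b3: attacked by Rb1.
Legal moves for White: none.
In check with no legal moves → checkmate.

checkmate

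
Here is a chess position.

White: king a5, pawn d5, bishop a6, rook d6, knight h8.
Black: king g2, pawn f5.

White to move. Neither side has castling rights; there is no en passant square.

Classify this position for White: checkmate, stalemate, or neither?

White to move; white king on a5.
In check: no.
Legal moves for White include: Nf7, Ng6, Rd8, Rd7, Rh6, Rg6+, Rf6, Re6, Rc6, Rb6, Bc8, Bb7, Bb5, Bc4, Bd3, Be2, Bf1+, Kb6, ... (list truncated; more exist).
White has legal moves and is not in check → neither.

neither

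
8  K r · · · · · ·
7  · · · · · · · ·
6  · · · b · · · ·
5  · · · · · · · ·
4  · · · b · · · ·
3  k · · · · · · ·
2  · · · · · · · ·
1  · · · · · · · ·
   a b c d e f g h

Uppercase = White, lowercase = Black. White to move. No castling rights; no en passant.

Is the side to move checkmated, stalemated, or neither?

checkmate

White to move; white king on a8.
In check: yes, from the black rook on b8.
King squares — a7: attacked by Bd4; b7: attacked by Rb8; b8: attacked by Bd6.
Legal moves for White: none.
In check with no legal moves → checkmate.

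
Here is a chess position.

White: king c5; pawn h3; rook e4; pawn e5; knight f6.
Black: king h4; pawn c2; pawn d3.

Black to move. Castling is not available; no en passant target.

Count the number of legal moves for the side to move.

3

Black to move; king on h4.
In check: yes, from the white rook on e4.
Legal moves: Kg5, Kxh3, Kg3.
Count: 3.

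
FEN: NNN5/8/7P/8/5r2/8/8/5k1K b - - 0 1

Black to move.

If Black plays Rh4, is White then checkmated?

yes

After Rh4: white king on h1; in check: yes, from the black rook on h4.
King squares — g1: attacked by Kf1; g2: attacked by Kf1; h2: attacked by Rh4.
White has no legal moves → checkmate.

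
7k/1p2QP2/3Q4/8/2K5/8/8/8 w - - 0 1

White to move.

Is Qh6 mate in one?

yes

After Qh6: black king on h8; in check: yes, from the white queen on h6.
King squares — g7: attacked by Qh6; h7: attacked by Qh6; g8: attacked by Pf7.
Black has no legal moves → checkmate.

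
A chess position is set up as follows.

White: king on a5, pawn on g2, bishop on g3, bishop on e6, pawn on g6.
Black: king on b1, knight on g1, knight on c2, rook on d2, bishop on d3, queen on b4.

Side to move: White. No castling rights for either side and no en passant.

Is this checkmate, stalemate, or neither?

checkmate

White to move; white king on a5.
In check: yes, from the black queen on b4.
King squares — a4: attacked by Qb4; b4: attacked by Nc2; b5: attacked by Bd3; a6: attacked by Bd3; b6: attacked by Qb4.
Legal moves for White: none.
In check with no legal moves → checkmate.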